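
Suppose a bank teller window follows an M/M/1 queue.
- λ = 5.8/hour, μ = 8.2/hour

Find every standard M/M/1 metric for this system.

Step 1: ρ = λ/μ = 5.8/8.2 = 0.7073
Step 2: L = λ/(μ-λ) = 5.8/2.40 = 2.4167
Step 3: Lq = λ²/(μ(μ-λ)) = 33.64/(8.2×2.40) = 1.7093
Step 4: W = 1/(μ-λ) = 1/2.40 = 0.41667
Step 5: Wq = λ/(μ(μ-λ)) = 5.8/(8.2×2.40) = 0.2947
Step 6: P(0) = 1-ρ = 0.2927
Verify: L = λW = 5.8×0.41667 = 2.4167 ✔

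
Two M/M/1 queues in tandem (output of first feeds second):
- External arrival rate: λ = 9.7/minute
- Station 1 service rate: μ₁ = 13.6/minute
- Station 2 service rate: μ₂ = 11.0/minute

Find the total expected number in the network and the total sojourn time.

By Jackson's theorem, each station behaves as independent M/M/1.
Station 1: ρ₁ = 9.7/13.6 = 0.7132, L₁ = ρ₁/(1-ρ₁) = λ/(μ₁-λ) = 9.7/3.90 = 2.4872
Station 2: ρ₂ = 9.7/11.0 = 0.8818, L₂ = ρ₂/(1-ρ₂) = λ/(μ₂-λ) = 9.7/1.30 = 7.4615
Total: L = L₁ + L₂ = 2.4872 + 7.4615 = 9.9487
W = L/λ = 9.9487/9.7 = 1.0256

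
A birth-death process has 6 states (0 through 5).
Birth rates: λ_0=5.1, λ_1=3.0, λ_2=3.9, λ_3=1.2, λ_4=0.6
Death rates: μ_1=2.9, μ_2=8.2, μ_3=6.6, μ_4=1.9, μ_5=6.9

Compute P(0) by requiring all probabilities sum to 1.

Ratios P(n)/P(0) = (λ₀···λₙ₋₁)/(μ₁···μₙ):
P(1)/P(0) = (5.1)/(2.9) = 1.7586
P(2)/P(0) = (5.1×3.0)/(2.9×8.2) = 0.6434
P(3)/P(0) = (5.1×3.0×3.9)/(2.9×8.2×6.6) = 0.3802
P(4)/P(0) = (5.1×3.0×3.9×1.2)/(2.9×8.2×6.6×1.9) = 0.2401
P(5)/P(0) = (5.1×3.0×3.9×1.2×0.6)/(2.9×8.2×6.6×1.9×6.9) = 0.02088

Normalization: ∑ P(n) = 1
P(0) × (1.0000 + 1.7586 + 0.6434 + 0.3802 + 0.2401 + 0.02088) = 1
P(0) × 4.0432 = 1
P(0) = 1/4.0432 = 0.2473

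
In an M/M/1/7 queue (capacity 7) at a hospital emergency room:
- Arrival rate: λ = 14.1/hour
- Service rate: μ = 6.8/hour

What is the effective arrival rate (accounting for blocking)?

ρ = λ/μ = 14.1/6.8 = 2.073529
P₀ = (1-ρ)/(1-ρ^(K+1)) = (1-2.073529)/(1-2.073529^8) = -1.0735/-340.7283 = 0.003151
P_K = P₀×ρ^K = 0.0031506895 × 2.073529^7 = 0.0031506895 × 164.80516 = 0.5192
λ_eff = λ(1-P_K) = 14.1 × (1 - 0.51925) = 14.1 × 0.48075 = 6.7786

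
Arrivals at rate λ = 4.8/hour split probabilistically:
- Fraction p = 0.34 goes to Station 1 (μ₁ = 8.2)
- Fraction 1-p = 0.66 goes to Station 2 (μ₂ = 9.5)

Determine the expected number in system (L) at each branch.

Effective rates: λ₁ = 4.8×0.34 = 1.632, λ₂ = 4.8×0.66 = 3.168
Station 1: ρ₁ = 1.632/8.2 = 0.19902, L₁ = ρ₁/(1-ρ₁) = 0.19902/(1-0.19902) = 0.2485
Station 2: ρ₂ = 3.168/9.5 = 0.33347, L₂ = ρ₂/(1-ρ₂) = 0.33347/(1-0.33347) = 0.5003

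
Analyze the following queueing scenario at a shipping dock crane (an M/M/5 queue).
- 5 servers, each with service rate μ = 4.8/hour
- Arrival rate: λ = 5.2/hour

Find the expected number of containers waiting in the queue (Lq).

Traffic intensity: ρ = λ/(cμ) = 5.2/(5×4.8) = 0.2167
Since ρ = 0.2167 < 1, system is stable.
Offered load a = λ/μ = cρ = 5.2/4.8 = 1.0833
P₀ = [ Σₙ₌₀^4 aⁿ/n! + a^5/(5!(1-ρ)) ]⁻¹
Σ = a^0/0! + a^1/1! + a^2/2! + a^3/3! + a^4/4! = 1.0000 + 1.0833 + 0.5868 + 0.2119 + 0.05739 = 2.9394
a^5/(5!(1-ρ)) = 1.4921/(120 × 0.7833) = 0.01587
P₀ = 1/(2.9394 + 0.01587) = 0.3384
Lq = P₀·a^5·ρ / (5!(1-ρ)²) = 0.3384 × 1.4921 × 0.2167 / (120 × 0.6136) = 0.001486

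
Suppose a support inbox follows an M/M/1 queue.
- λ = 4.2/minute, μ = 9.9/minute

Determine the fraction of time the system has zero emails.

ρ = λ/μ = 4.2/9.9 = 0.4242
P(0) = 1 - ρ = 1 - 0.4242 = 0.5758
The server is idle 57.58% of the time.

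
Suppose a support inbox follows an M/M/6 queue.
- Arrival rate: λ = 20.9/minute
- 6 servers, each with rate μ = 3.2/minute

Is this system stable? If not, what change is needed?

Stability requires ρ = λ/(cμ) < 1
ρ = 20.9/(6 × 3.2) = 20.9/19.20 = 1.0885
Since 1.0885 ≥ 1, the system is UNSTABLE.
Need c > λ/μ = 20.9/3.2 = 6.53.
Minimum servers needed: c = 7.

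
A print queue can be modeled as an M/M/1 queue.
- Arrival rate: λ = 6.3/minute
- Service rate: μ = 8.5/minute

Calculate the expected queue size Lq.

ρ = λ/μ = 6.3/8.5 = 0.7412
For M/M/1: Lq = λ²/(μ(μ-λ))
Lq = 39.69/(8.5 × 2.20)
Lq = 2.1225 jobs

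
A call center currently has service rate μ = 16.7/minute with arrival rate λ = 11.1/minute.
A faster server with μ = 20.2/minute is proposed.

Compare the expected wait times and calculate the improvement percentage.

System 1: ρ₁ = 11.1/16.7 = 0.6647, W₁ = 1/(16.7-11.1) = 0.17857
System 2: ρ₂ = 11.1/20.2 = 0.5495, W₂ = 1/(20.2-11.1) = 0.10989
Improvement: (W₁-W₂)/W₁ = (0.17857-0.10989)/0.17857 = 38.46%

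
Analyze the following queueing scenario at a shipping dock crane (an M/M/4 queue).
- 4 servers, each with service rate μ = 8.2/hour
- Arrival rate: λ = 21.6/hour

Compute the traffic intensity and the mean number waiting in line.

Traffic intensity: ρ = λ/(cμ) = 21.6/(4×8.2) = 0.6585
Since ρ = 0.6585 < 1, system is stable.
Offered load a = λ/μ = cρ = 21.6/8.2 = 2.6341
P₀ = [ Σₙ₌₀^3 aⁿ/n! + a^4/(4!(1-ρ)) ]⁻¹
Σ = a^0/0! + a^1/1! + a^2/2! + a^3/3! = 1.0000 + 2.6341 + 3.4694 + 3.0463 = 10.1498
a^4/(4!(1-ρ)) = 48.1459317/(24 × 0.341463415) = 5.8749
P₀ = 1/(10.1498 + 5.8749) = 0.06240
Lq = P₀·a^4·ρ / (4!(1-ρ)²) = 0.06240 × 48.1459 × 0.6585 / (24 × 0.1166) = 0.7070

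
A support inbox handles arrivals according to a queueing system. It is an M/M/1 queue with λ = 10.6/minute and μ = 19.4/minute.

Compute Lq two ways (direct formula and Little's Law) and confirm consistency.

Method 1 (direct): Lq = λ²/(μ(μ-λ)) = 112.36/(19.4 × 8.80) = 0.6582

Method 2 (Little's Law):
W = 1/(μ-λ) = 1/8.80 = 0.11364
Wq = W - 1/μ = 0.11364 - 0.051546 = 0.06209
Lq = λWq = 10.6 × 0.06209 = 0.6582 ✔ (matches Method 1)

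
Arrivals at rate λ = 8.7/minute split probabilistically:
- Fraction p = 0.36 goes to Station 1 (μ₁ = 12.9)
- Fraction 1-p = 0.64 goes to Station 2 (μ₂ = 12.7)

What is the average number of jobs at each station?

Effective rates: λ₁ = 8.7×0.36 = 3.132, λ₂ = 8.7×0.64 = 5.568
Station 1: ρ₁ = 3.132/12.9 = 0.24279, L₁ = ρ₁/(1-ρ₁) = 0.24279/(1-0.24279) = 0.3206
Station 2: ρ₂ = 5.568/12.7 = 0.43843, L₂ = ρ₂/(1-ρ₂) = 0.43843/(1-0.43843) = 0.7807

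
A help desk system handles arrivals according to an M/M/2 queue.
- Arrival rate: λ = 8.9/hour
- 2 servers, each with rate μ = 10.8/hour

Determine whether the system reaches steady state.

Stability requires ρ = λ/(cμ) < 1
ρ = 8.9/(2 × 10.8) = 8.9/21.60 = 0.4120
Since 0.4120 < 1, the system is STABLE.
The servers are busy 41.20% of the time.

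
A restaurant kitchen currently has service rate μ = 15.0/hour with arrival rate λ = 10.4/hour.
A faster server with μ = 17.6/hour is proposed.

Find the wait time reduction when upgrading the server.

System 1: ρ₁ = 10.4/15.0 = 0.6933, W₁ = 1/(15.0-10.4) = 0.2174
System 2: ρ₂ = 10.4/17.6 = 0.5909, W₂ = 1/(17.6-10.4) = 0.1389
Improvement: (W₁-W₂)/W₁ = (0.2174-0.1389)/0.2174 = 36.11%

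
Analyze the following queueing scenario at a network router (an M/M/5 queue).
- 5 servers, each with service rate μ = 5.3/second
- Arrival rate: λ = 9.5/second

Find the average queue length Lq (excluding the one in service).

Traffic intensity: ρ = λ/(cμ) = 9.5/(5×5.3) = 0.3585
Since ρ = 0.3585 < 1, system is stable.
Offered load a = λ/μ = cρ = 9.5/5.3 = 1.7925
P₀ = [ Σₙ₌₀^4 aⁿ/n! + a^5/(5!(1-ρ)) ]⁻¹
Σ = a^0/0! + a^1/1! + a^2/2! + a^3/3! + a^4/4! = 1.0000 + 1.7925 + 1.6064 + 0.9598 + 0.4301 = 5.7888
a^5/(5!(1-ρ)) = 18.5029/(120 × 0.6415) = 0.2404
P₀ = 1/(5.7888 + 0.2404) = 0.1659
Lq = P₀·a^5·ρ / (5!(1-ρ)²) = 0.16586 × 18.5029 × 0.35849 / (120 × 0.41153) = 0.02228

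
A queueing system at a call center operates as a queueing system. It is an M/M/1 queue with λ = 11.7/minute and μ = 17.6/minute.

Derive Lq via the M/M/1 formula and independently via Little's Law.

Method 1 (direct): Lq = λ²/(μ(μ-λ)) = 136.89/(17.6 × 5.90) = 1.3183

Method 2 (Little's Law):
W = 1/(μ-λ) = 1/5.90 = 0.1694915
Wq = W - 1/μ = 0.1694915 - 0.05681818 = 0.112673
Lq = λWq = 11.7 × 0.112673 = 1.3183 ✔ (matches Method 1)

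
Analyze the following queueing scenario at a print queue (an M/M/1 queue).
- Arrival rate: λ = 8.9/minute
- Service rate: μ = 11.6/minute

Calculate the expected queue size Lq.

ρ = λ/μ = 8.9/11.6 = 0.7672
For M/M/1: Lq = λ²/(μ(μ-λ))
Lq = 79.21/(11.6 × 2.70)
Lq = 2.5291 jobs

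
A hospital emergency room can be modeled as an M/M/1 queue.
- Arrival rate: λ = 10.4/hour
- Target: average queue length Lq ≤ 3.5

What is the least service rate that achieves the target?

For M/M/1: Lq = λ²/(μ(μ-λ))
Need Lq ≤ 3.5, i.e. μ(μ-λ) ≥ λ²/3.5
μ² - 10.4μ - 108.16/3.5 ≥ 0  →  μ² - 10.4μ - 30.90286 ≥ 0
Quadratic formula (positive root): μ = [λ + √(λ² + 4×30.90286)]/2
Discriminant: 108.16 + 4×30.90286 = 231.7714, √231.7714 = 15.2240
μ ≥ (10.4 + 15.2240)/2 = 12.8120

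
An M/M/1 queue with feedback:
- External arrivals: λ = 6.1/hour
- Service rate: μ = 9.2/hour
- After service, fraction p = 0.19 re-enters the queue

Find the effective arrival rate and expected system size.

Effective arrival rate: λ_eff = λ/(1-p) = 6.1/(1-0.19) = 6.1/0.81 = 7.53086
ρ = λ_eff/μ = 7.53086/9.2 = 0.81857
L = ρ/(1-ρ) = 0.81857/(1-0.81857) = 4.5118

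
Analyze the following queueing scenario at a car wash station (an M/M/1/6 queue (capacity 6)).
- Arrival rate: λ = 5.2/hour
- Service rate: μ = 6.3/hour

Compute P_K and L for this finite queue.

ρ = λ/μ = 5.2/6.3 = 0.8254
P₀ = (1-ρ)/(1-ρ^(K+1)) = (1-0.8254)/(1-0.8254^7) = 0.1746/0.7390 = 0.2363
P_K = P₀×ρ^K = 0.23627 × 0.8254^6 = 0.23627 × 0.31622 = 0.07471
Blocking probability P_6 = 0.07471 (7.47%)
L = ρ[1 - (K+1)ρ^K + Kρ^(K+1)] / [(1-ρ)(1-ρ^(K+1))]
L = 0.8254 × (1 - 7×0.316218 + 6×0.261006) / ((1 - 0.8254) × (1 - 0.261006)) = 2.2550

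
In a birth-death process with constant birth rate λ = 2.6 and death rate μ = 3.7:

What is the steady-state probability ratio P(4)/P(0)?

For constant rates: P(n)/P(0) = (λ/μ)^n
P(4)/P(0) = (2.6/3.7)^4 = 0.7027^4 = 0.2438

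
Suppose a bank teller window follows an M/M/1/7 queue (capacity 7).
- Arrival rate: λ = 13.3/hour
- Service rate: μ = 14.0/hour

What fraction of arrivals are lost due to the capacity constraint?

ρ = λ/μ = 13.3/14.0 = 0.9500
P₀ = (1-ρ)/(1-ρ^(K+1)) = (1-0.9500)/(1-0.9500^8) = 0.050000/0.33658 = 0.1486
P_K = P₀×ρ^K = 0.14855 × 0.9500^7 = 0.14855 × 0.69834 = 0.1037
Blocking probability = 10.37%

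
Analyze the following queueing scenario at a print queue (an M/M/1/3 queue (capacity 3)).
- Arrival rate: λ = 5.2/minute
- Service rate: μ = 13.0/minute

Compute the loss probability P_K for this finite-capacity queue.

ρ = λ/μ = 5.2/13.0 = 0.4000
P₀ = (1-ρ)/(1-ρ^(K+1)) = (1-0.4000)/(1-0.4000^4) = 0.6000/0.9744 = 0.6158
P_K = P₀×ρ^K = 0.6158 × 0.4000^3 = 0.6158 × 0.06400 = 0.03941
Blocking probability = 3.94%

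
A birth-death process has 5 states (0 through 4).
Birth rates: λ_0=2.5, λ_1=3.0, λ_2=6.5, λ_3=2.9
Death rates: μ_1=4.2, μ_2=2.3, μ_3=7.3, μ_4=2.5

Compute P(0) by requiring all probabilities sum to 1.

Ratios P(n)/P(0) = (λ₀···λₙ₋₁)/(μ₁···μₙ):
P(1)/P(0) = (2.5)/(4.2) = 0.59524
P(2)/P(0) = (2.5×3.0)/(4.2×2.3) = 0.77640
P(3)/P(0) = (2.5×3.0×6.5)/(4.2×2.3×7.3) = 0.69131
P(4)/P(0) = (2.5×3.0×6.5×2.9)/(4.2×2.3×7.3×2.5) = 0.80192

Normalization: ∑ P(n) = 1
P(0) × (1.0000 + 0.59524 + 0.77640 + 0.69131 + 0.80192) = 1
P(0) × 3.8649 = 1
P(0) = 1/3.8649 = 0.2587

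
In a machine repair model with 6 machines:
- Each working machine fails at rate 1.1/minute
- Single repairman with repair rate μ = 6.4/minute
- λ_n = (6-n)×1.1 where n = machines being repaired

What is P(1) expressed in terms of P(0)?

P(1)/P(0) = ∏_{i=0}^{1-1} λ_i/μ_{i+1}
= (6-0)×1.1/6.4
= 1.0312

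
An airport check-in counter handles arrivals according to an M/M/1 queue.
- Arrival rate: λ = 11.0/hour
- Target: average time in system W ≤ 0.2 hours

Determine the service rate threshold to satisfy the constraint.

For M/M/1: W = 1/(μ-λ)
Need W ≤ 0.2, so 1/(μ-λ) ≤ 0.2
μ - λ ≥ 1/0.2 = 5.0000
μ ≥ 11.0 + 5.0000 = 16.0000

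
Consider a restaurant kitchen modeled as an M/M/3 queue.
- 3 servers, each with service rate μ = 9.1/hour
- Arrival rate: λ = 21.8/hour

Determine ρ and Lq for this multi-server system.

Traffic intensity: ρ = λ/(cμ) = 21.8/(3×9.1) = 0.7985
Since ρ = 0.7985 < 1, system is stable.
Offered load a = λ/μ = cρ = 21.8/9.1 = 2.3956
P₀ = [ Σₙ₌₀^2 aⁿ/n! + a^3/(3!(1-ρ)) ]⁻¹
Σ = a^0/0! + a^1/1! + a^2/2! = 1.0000 + 2.3956 + 2.8695 = 6.2651
a^3/(3!(1-ρ)) = 13.7482/(6 × 0.201465) = 11.3735
P₀ = 1/(6.2651 + 11.3735) = 0.05669
Lq = P₀·a^3·ρ / (3!(1-ρ)²) = 0.056694 × 13.7482 × 0.79853 / (6 × 0.040588) = 2.5558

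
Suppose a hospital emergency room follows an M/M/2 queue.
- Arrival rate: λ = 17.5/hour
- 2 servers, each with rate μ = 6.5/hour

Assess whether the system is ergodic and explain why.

Stability requires ρ = λ/(cμ) < 1
ρ = 17.5/(2 × 6.5) = 17.5/13.00 = 1.3462
Since 1.3462 ≥ 1, the system is UNSTABLE.
Need c > λ/μ = 17.5/6.5 = 2.69.
Minimum servers needed: c = 3.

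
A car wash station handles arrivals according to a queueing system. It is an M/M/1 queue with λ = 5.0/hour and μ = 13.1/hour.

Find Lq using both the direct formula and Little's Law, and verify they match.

Method 1 (direct): Lq = λ²/(μ(μ-λ)) = 25.00/(13.1 × 8.10) = 0.2356

Method 2 (Little's Law):
W = 1/(μ-λ) = 1/8.10 = 0.12346
Wq = W - 1/μ = 0.12346 - 0.076336 = 0.04712
Lq = λWq = 5.0 × 0.04712 = 0.2356 ✔ (matches Method 1)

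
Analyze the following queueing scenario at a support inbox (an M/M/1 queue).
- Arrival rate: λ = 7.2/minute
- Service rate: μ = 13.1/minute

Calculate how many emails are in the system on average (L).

ρ = λ/μ = 7.2/13.1 = 0.5496
For M/M/1: L = λ/(μ-λ)
L = 7.2/(13.1-7.2) = 7.2/5.90
L = 1.2203 emails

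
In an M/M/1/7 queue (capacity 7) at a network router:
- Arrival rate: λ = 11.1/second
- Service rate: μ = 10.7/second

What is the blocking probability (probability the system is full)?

ρ = λ/μ = 11.1/10.7 = 1.03738
P₀ = (1-ρ)/(1-ρ^(K+1)) = (1-1.03738)/(1-1.03738^8) = -0.037380/-0.34123 = 0.1095
P_K = P₀×ρ^K = 0.1095 × 1.03738^7 = 0.1095 × 1.2929 = 0.1416
Blocking probability = 14.16%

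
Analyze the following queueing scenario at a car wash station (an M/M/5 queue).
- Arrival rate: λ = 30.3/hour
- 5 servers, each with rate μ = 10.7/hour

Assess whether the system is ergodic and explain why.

Stability requires ρ = λ/(cμ) < 1
ρ = 30.3/(5 × 10.7) = 30.3/53.50 = 0.5664
Since 0.5664 < 1, the system is STABLE.
The servers are busy 56.64% of the time.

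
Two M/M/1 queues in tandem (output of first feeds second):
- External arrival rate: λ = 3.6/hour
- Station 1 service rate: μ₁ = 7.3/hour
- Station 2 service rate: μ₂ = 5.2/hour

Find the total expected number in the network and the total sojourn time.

By Jackson's theorem, each station behaves as independent M/M/1.
Station 1: ρ₁ = 3.6/7.3 = 0.4932, L₁ = ρ₁/(1-ρ₁) = λ/(μ₁-λ) = 3.6/3.70 = 0.9730
Station 2: ρ₂ = 3.6/5.2 = 0.6923, L₂ = ρ₂/(1-ρ₂) = λ/(μ₂-λ) = 3.6/1.60 = 2.2500
Total: L = L₁ + L₂ = 0.9730 + 2.2500 = 3.2230
W = L/λ = 3.2230/3.6 = 0.8953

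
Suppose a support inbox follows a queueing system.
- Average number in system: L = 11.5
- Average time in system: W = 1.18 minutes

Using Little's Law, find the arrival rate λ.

Little's Law: L = λW, so λ = L/W
λ = 11.5/1.18 = 9.7458 emails/minute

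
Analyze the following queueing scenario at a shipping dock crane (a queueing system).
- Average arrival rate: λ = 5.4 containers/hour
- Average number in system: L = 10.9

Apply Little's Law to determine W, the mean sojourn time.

Little's Law: L = λW, so W = L/λ
W = 10.9/5.4 = 2.0185 hours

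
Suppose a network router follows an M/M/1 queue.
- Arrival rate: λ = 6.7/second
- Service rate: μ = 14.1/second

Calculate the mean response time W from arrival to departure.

First, compute utilization: ρ = λ/μ = 6.7/14.1 = 0.4752
For M/M/1: W = 1/(μ-λ)
W = 1/(14.1-6.7) = 1/7.40
W = 0.1351 seconds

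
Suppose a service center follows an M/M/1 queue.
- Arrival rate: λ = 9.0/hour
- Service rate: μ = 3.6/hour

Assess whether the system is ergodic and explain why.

Stability requires ρ = λ/(cμ) < 1
ρ = 9.0/(1 × 3.6) = 9.0/3.60 = 2.5000
Since 2.5000 ≥ 1, the system is UNSTABLE.
Queue grows without bound. Need μ > λ = 9.0.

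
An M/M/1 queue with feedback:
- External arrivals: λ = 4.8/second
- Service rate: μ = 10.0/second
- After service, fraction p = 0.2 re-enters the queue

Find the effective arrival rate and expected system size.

Effective arrival rate: λ_eff = λ/(1-p) = 4.8/(1-0.2) = 4.8/0.80 = 6.0000
ρ = λ_eff/μ = 6.0000/10.0 = 0.6000
L = ρ/(1-ρ) = 0.6000/(1-0.6000) = 1.5000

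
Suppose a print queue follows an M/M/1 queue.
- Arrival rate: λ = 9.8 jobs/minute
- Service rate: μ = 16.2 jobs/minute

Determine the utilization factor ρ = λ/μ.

Server utilization: ρ = λ/μ
ρ = 9.8/16.2 = 0.6049
The server is busy 60.49% of the time.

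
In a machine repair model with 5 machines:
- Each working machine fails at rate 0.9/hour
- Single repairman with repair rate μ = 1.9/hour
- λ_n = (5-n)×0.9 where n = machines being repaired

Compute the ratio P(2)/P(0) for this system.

P(2)/P(0) = ∏_{i=0}^{2-1} λ_i/μ_{i+1}
= (5-0)×0.9/1.9 × (5-1)×0.9/1.9
= 4.4875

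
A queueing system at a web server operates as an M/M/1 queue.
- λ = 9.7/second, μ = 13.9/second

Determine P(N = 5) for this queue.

ρ = λ/μ = 9.7/13.9 = 0.69784
P(n) = (1-ρ)ρⁿ
P(5) = (1-0.69784) × 0.69784^5
P(5) = 0.3022 × 0.1655
P(5) = 0.05001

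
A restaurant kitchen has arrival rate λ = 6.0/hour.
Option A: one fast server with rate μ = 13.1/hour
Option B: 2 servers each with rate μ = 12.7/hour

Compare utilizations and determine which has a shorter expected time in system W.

Option A: single server μ = 13.1 (M/M/1)
  ρ_A = 6.0/13.1 = 0.4580
  W_A = 1/(μ-λ) = 1/(13.1-6.0) = 1/7.10 = 0.1408

Option B: 2 servers μ = 12.7 (M/M/2)
  ρ_B = λ/(cμ) = 6.0/(2×12.7) = 0.2362
  Offered load a = λ/μ = cρ = 6.0/12.7 = 0.4724
  P₀ = [ Σₙ₌₀^1 aⁿ/n! + a^2/(2!(1-ρ)) ]⁻¹
  Σ = a^0/0! + a^1/1! = 1.0000 + 0.4724 = 1.4724
  a^2/(2!(1-ρ)) = 0.2232/(2 × 0.7638) = 0.1461
  P₀ = 1/(1.4724 + 0.14612) = 0.6178
  Lq = P₀·a^2·ρ / (2!(1-ρ)²) = 0.61783 × 0.22320 × 0.23622 / (2 × 0.58336) = 0.02792
  Wq_B = Lq/λ = 0.02792/6.0 = 0.004653
  W_B = Wq_B + 1/μ = 0.004653 + 0.07874 = 0.08339

Since W_B = 0.08339 < W_A = 0.1408, Option B (multiple servers) has the shorter time in system.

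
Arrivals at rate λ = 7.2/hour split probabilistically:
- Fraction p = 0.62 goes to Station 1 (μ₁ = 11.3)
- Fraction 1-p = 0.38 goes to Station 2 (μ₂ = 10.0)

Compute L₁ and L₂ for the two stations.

Effective rates: λ₁ = 7.2×0.62 = 4.464, λ₂ = 7.2×0.38 = 2.736
Station 1: ρ₁ = 4.464/11.3 = 0.39504, L₁ = ρ₁/(1-ρ₁) = 0.39504/(1-0.39504) = 0.6530
Station 2: ρ₂ = 2.736/10.0 = 0.2736, L₂ = ρ₂/(1-ρ₂) = 0.2736/(1-0.2736) = 0.3767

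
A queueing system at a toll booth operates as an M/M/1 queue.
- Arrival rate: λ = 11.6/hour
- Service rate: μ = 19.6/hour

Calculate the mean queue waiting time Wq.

First, compute utilization: ρ = λ/μ = 11.6/19.6 = 0.5918
For M/M/1: Wq = λ/(μ(μ-λ))
Wq = 11.6/(19.6 × (19.6-11.6))
Wq = 11.6/(19.6 × 8.00)
Wq = 0.07398 hours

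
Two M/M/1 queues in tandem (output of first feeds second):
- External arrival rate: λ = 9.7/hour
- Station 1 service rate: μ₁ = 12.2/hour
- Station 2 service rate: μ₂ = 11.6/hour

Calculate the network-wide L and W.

By Jackson's theorem, each station behaves as independent M/M/1.
Station 1: ρ₁ = 9.7/12.2 = 0.7951, L₁ = ρ₁/(1-ρ₁) = λ/(μ₁-λ) = 9.7/2.50 = 3.8800
Station 2: ρ₂ = 9.7/11.6 = 0.8362, L₂ = ρ₂/(1-ρ₂) = λ/(μ₂-λ) = 9.7/1.90 = 5.1053
Total: L = L₁ + L₂ = 3.8800 + 5.1053 = 8.9853
W = L/λ = 8.9853/9.7 = 0.9263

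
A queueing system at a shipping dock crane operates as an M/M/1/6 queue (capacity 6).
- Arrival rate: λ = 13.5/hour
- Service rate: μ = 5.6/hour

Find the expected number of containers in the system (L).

ρ = λ/μ = 13.5/5.6 = 2.4107
P₀ = (1-ρ)/(1-ρ^(K+1)) = (1-2.4107)/(1-2.4107^7) = -1.4107/-472.1536 = 0.002988
P_K = P₀×ρ^K = 0.0029878 × 2.4107^6 = 0.0029878 × 196.2723 = 0.5864
L = ρ[1 - (K+1)ρ^K + Kρ^(K+1)] / [(1-ρ)(1-ρ^(K+1))]
L = 2.4107 × (1 - 7×196.2723 + 6×473.1536) / ((1 - 2.4107) × (1 - 473.1536)) = 5.3060 containers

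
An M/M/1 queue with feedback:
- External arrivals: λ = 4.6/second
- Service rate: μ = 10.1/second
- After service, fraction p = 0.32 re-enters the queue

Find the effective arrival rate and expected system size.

Effective arrival rate: λ_eff = λ/(1-p) = 4.6/(1-0.32) = 4.6/0.68 = 6.7647
ρ = λ_eff/μ = 6.7647/10.1 = 0.66977
L = ρ/(1-ρ) = 0.66977/(1-0.66977) = 2.0282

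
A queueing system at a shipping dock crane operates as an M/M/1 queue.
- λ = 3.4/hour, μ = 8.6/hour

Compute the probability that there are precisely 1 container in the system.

ρ = λ/μ = 3.4/8.6 = 0.3953
P(n) = (1-ρ)ρⁿ
P(1) = (1-0.3953) × 0.3953^1
P(1) = 0.6047 × 0.3953
P(1) = 0.2390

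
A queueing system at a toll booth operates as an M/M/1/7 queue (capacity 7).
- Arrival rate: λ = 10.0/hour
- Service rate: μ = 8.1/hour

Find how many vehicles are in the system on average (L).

ρ = λ/μ = 10.0/8.1 = 1.23457
P₀ = (1-ρ)/(1-ρ^(K+1)) = (1-1.23457)/(1-1.23457^8) = -0.23457/-4.3967 = 0.05335
P_K = P₀×ρ^K = 0.05335 × 1.23457^7 = 0.05335 × 4.3713 = 0.2332
L = ρ[1 - (K+1)ρ^K + Kρ^(K+1)] / [(1-ρ)(1-ρ^(K+1))]
L = 1.23457 × (1 - 8×4.371294 + 7×5.396669) / ((1 - 1.23457) × (1 - 5.396669)) = 4.5564 vehicles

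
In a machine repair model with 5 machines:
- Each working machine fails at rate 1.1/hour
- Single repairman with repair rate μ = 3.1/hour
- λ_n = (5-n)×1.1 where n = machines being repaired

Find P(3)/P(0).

P(3)/P(0) = ∏_{i=0}^{3-1} λ_i/μ_{i+1}
= (5-0)×1.1/3.1 × (5-1)×1.1/3.1 × (5-2)×1.1/3.1
= 2.6807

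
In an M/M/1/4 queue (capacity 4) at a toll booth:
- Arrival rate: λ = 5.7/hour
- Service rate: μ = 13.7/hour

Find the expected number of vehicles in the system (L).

ρ = λ/μ = 5.7/13.7 = 0.41606
P₀ = (1-ρ)/(1-ρ^(K+1)) = (1-0.41606)/(1-0.41606^5) = 0.5839/0.9875 = 0.5913
P_K = P₀×ρ^K = 0.5913 × 0.41606^4 = 0.5913 × 0.02997 = 0.01772
L = ρ[1 - (K+1)ρ^K + Kρ^(K+1)] / [(1-ρ)(1-ρ^(K+1))]
L = 0.41606 × (1 - 5×0.02997 + 4×0.01247) / ((1 - 0.41606) × (1 - 0.01247)) = 0.6494 vehicles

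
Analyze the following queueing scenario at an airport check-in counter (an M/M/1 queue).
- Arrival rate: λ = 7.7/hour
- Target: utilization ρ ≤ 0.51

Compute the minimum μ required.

ρ = λ/μ, so μ = λ/ρ
μ ≥ 7.7/0.51 = 15.0980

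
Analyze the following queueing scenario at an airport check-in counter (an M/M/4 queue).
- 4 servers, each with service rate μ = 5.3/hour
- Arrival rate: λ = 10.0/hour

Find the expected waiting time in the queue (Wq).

Traffic intensity: ρ = λ/(cμ) = 10.0/(4×5.3) = 0.4717
Since ρ = 0.4717 < 1, system is stable.
Offered load a = λ/μ = cρ = 10.0/5.3 = 1.8868
P₀ = [ Σₙ₌₀^3 aⁿ/n! + a^4/(4!(1-ρ)) ]⁻¹
Σ = a^0/0! + a^1/1! + a^2/2! + a^3/3! = 1.0000 + 1.8868 + 1.7800 + 1.1195 = 5.7863
a^4/(4!(1-ρ)) = 12.6735/(24 × 0.528302) = 0.9995
P₀ = 1/(5.7863 + 0.9995) = 0.1474
Lq = P₀·a^4·ρ / (4!(1-ρ)²) = 0.1474 × 12.6735 × 0.4717 / (24 × 0.2791) = 0.1315
Wq = Lq/λ = 0.1315/10.0 = 0.01315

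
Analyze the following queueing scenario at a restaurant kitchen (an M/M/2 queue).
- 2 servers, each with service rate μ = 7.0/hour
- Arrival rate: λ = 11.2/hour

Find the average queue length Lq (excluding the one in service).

Traffic intensity: ρ = λ/(cμ) = 11.2/(2×7.0) = 0.8000
Since ρ = 0.8000 < 1, system is stable.
Offered load a = λ/μ = cρ = 11.2/7.0 = 1.6000
P₀ = [ Σₙ₌₀^1 aⁿ/n! + a^2/(2!(1-ρ)) ]⁻¹
Σ = a^0/0! + a^1/1! = 1.0000 + 1.6000 = 2.6000
a^2/(2!(1-ρ)) = 2.5600/(2 × 0.2000) = 6.4000
P₀ = 1/(2.6000 + 6.4000) = 0.1111
Lq = P₀·a^2·ρ / (2!(1-ρ)²) = 0.11111 × 2.5600 × 0.80000 / (2 × 0.040000) = 2.8444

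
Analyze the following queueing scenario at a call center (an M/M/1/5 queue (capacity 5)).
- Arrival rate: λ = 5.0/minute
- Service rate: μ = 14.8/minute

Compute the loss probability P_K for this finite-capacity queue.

ρ = λ/μ = 5.0/14.8 = 0.337838
P₀ = (1-ρ)/(1-ρ^(K+1)) = (1-0.337838)/(1-0.337838^6) = 0.66216/0.99851 = 0.6631
P_K = P₀×ρ^K = 0.6631 × 0.337838^5 = 0.6631 × 0.004401 = 0.002918
Blocking probability = 0.29%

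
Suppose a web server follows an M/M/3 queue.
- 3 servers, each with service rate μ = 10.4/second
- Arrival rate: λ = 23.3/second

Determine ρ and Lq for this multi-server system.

Traffic intensity: ρ = λ/(cμ) = 23.3/(3×10.4) = 0.7468
Since ρ = 0.7468 < 1, system is stable.
Offered load a = λ/μ = cρ = 23.3/10.4 = 2.2404
P₀ = [ Σₙ₌₀^2 aⁿ/n! + a^3/(3!(1-ρ)) ]⁻¹
Σ = a^0/0! + a^1/1! + a^2/2! = 1.00000 + 2.24038 + 2.50966 = 5.7500
a^3/(3!(1-ρ)) = 11.2452/(6 × 0.253205) = 7.4019
P₀ = 1/(5.7500 + 7.4019) = 0.07603
Lq = P₀·a^3·ρ / (3!(1-ρ)²) = 0.07603 × 11.2452 × 0.7468 / (6 × 0.06411) = 1.6599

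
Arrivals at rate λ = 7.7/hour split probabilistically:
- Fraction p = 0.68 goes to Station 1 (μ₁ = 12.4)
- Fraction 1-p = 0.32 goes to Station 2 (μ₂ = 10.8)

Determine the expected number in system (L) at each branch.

Effective rates: λ₁ = 7.7×0.68 = 5.236, λ₂ = 7.7×0.32 = 2.464
Station 1: ρ₁ = 5.236/12.4 = 0.42226, L₁ = ρ₁/(1-ρ₁) = 0.42226/(1-0.42226) = 0.7309
Station 2: ρ₂ = 2.464/10.8 = 0.22815, L₂ = ρ₂/(1-ρ₂) = 0.22815/(1-0.22815) = 0.2956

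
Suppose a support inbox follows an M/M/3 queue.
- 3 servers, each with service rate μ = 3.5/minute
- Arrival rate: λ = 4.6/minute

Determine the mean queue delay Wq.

Traffic intensity: ρ = λ/(cμ) = 4.6/(3×3.5) = 0.4381
Since ρ = 0.4381 < 1, system is stable.
Offered load a = λ/μ = cρ = 4.6/3.5 = 1.3143
P₀ = [ Σₙ₌₀^2 aⁿ/n! + a^3/(3!(1-ρ)) ]⁻¹
Σ = a^0/0! + a^1/1! + a^2/2! = 1.0000 + 1.3143 + 0.8637 = 3.1780
a^3/(3!(1-ρ)) = 2.2702/(6 × 0.5619) = 0.6734
P₀ = 1/(3.17796 + 0.673373) = 0.2597
Lq = P₀·a^3·ρ / (3!(1-ρ)²) = 0.25965 × 2.2702 × 0.43810 / (6 × 0.31574) = 0.1363
Wq = Lq/λ = 0.1363/4.6 = 0.02963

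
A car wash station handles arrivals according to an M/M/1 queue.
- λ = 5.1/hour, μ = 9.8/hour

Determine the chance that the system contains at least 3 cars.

ρ = λ/μ = 5.1/9.8 = 0.5204
P(N ≥ n) = ρⁿ
P(N ≥ 3) = 0.5204^3
P(N ≥ 3) = 0.1409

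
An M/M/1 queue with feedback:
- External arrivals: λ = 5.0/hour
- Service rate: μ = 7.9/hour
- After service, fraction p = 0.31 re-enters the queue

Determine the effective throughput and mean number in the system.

Effective arrival rate: λ_eff = λ/(1-p) = 5.0/(1-0.31) = 5.0/0.69 = 7.24638
ρ = λ_eff/μ = 7.24638/7.9 = 0.917263
L = ρ/(1-ρ) = 0.917263/(1-0.917263) = 11.0865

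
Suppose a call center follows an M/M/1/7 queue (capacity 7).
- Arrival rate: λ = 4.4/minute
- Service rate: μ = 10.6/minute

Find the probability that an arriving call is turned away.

ρ = λ/μ = 4.4/10.6 = 0.4151
P₀ = (1-ρ)/(1-ρ^(K+1)) = (1-0.4151)/(1-0.4151^8) = 0.5849/0.9991 = 0.5854
P_K = P₀×ρ^K = 0.5854 × 0.4151^7 = 0.5854 × 0.002124 = 0.001243
Blocking probability = 0.12%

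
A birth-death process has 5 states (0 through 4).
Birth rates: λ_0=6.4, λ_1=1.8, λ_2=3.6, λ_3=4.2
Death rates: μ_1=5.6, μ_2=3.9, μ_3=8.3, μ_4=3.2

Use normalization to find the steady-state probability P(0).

Ratios P(n)/P(0) = (λ₀···λₙ₋₁)/(μ₁···μₙ):
P(1)/P(0) = (6.4)/(5.6) = 1.1429
P(2)/P(0) = (6.4×1.8)/(5.6×3.9) = 0.52747
P(3)/P(0) = (6.4×1.8×3.6)/(5.6×3.9×8.3) = 0.22878
P(4)/P(0) = (6.4×1.8×3.6×4.2)/(5.6×3.9×8.3×3.2) = 0.30028

Normalization: ∑ P(n) = 1
P(0) × (1.0000 + 1.1429 + 0.52747 + 0.22878 + 0.30028) = 1
P(0) × 3.1994 = 1
P(0) = 1/3.1994 = 0.3126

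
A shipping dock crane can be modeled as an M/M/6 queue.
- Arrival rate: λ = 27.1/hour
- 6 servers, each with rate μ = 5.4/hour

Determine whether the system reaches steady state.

Stability requires ρ = λ/(cμ) < 1
ρ = 27.1/(6 × 5.4) = 27.1/32.40 = 0.8364
Since 0.8364 < 1, the system is STABLE.
The servers are busy 83.64% of the time.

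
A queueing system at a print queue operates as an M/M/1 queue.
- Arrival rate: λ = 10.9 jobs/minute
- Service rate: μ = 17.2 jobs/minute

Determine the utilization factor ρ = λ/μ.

Server utilization: ρ = λ/μ
ρ = 10.9/17.2 = 0.6337
The server is busy 63.37% of the time.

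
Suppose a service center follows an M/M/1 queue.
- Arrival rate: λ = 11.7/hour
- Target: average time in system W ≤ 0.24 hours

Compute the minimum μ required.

For M/M/1: W = 1/(μ-λ)
Need W ≤ 0.24, so 1/(μ-λ) ≤ 0.24
μ - λ ≥ 1/0.24 = 4.1667
μ ≥ 11.7 + 4.1667 = 15.8667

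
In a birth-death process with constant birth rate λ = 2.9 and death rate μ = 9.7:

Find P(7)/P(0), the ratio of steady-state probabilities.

For constant rates: P(n)/P(0) = (λ/μ)^n
P(7)/P(0) = (2.9/9.7)^7 = 0.29897^7 = 0.0002135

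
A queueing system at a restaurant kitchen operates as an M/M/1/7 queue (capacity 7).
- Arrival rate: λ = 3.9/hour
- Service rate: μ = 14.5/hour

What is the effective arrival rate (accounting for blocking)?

ρ = λ/μ = 3.9/14.5 = 0.268966
P₀ = (1-ρ)/(1-ρ^(K+1)) = (1-0.268966)/(1-0.268966^8) = 0.73103/0.99997 = 0.7311
P_K = P₀×ρ^K = 0.73105 × 0.268966^7 = 0.73105 × 0.00010183 = 0.00007444
λ_eff = λ(1-P_K) = 3.9 × (1 - 0.00007444) = 3.9 × 0.99993 = 3.8997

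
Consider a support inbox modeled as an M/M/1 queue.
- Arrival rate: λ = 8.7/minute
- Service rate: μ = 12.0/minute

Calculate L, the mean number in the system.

ρ = λ/μ = 8.7/12.0 = 0.7250
For M/M/1: L = λ/(μ-λ)
L = 8.7/(12.0-8.7) = 8.7/3.30
L = 2.6364 emails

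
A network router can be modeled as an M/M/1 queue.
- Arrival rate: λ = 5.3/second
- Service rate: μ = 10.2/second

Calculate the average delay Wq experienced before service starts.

First, compute utilization: ρ = λ/μ = 5.3/10.2 = 0.5196
For M/M/1: Wq = λ/(μ(μ-λ))
Wq = 5.3/(10.2 × (10.2-5.3))
Wq = 5.3/(10.2 × 4.90)
Wq = 0.1060 seconds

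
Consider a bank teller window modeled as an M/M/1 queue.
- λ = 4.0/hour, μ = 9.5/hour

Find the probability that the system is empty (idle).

ρ = λ/μ = 4.0/9.5 = 0.4211
P(0) = 1 - ρ = 1 - 0.4211 = 0.5789
The server is idle 57.89% of the time.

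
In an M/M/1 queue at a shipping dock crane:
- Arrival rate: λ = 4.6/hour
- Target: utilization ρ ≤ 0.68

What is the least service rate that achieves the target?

ρ = λ/μ, so μ = λ/ρ
μ ≥ 4.6/0.68 = 6.7647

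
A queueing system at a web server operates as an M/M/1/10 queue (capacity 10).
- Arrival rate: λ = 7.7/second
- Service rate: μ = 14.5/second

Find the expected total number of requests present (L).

ρ = λ/μ = 7.7/14.5 = 0.531034
P₀ = (1-ρ)/(1-ρ^(K+1)) = (1-0.531034)/(1-0.531034^11) = 0.4690/0.9991 = 0.4694
P_K = P₀×ρ^K = 0.46941 × 0.531034^10 = 0.46941 × 0.0017833 = 0.0008371
L = ρ[1 - (K+1)ρ^K + Kρ^(K+1)] / [(1-ρ)(1-ρ^(K+1))]
L = 0.531034 × (1 - 11×0.001783 + 10×0.0009470) / ((1 - 0.531034) × (1 - 0.0009470)) = 1.1219 requests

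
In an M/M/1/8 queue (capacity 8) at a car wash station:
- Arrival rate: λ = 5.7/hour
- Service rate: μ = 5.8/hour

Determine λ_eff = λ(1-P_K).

ρ = λ/μ = 5.7/5.8 = 0.98276
P₀ = (1-ρ)/(1-ρ^(K+1)) = (1-0.98276)/(1-0.98276^9) = 0.01724/0.1449 = 0.1190
P_K = P₀×ρ^K = 0.1190 × 0.98276^8 = 0.1190 × 0.8701 = 0.1035
λ_eff = λ(1-P_K) = 5.7 × (1 - 0.10354) = 5.7 × 0.89646 = 5.1098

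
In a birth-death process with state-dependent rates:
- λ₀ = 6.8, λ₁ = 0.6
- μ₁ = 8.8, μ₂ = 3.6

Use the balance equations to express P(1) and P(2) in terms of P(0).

Balance equations:
State 0: λ₀P₀ = μ₁P₁ → P₁ = (λ₀/μ₁)P₀ = (6.8/8.8)P₀ = 0.7727P₀
State 1: P₂ = (λ₀λ₁)/(μ₁μ₂)P₀ = (6.8×0.6)/(8.8×3.6)P₀ = 0.1288P₀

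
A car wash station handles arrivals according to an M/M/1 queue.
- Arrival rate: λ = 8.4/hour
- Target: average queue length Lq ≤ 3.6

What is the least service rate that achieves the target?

For M/M/1: Lq = λ²/(μ(μ-λ))
Need Lq ≤ 3.6, i.e. μ(μ-λ) ≥ λ²/3.6
μ² - 8.4μ - 70.56/3.6 ≥ 0  →  μ² - 8.4μ - 19.6000 ≥ 0
Quadratic formula (positive root): μ = [λ + √(λ² + 4×19.6000)]/2
Discriminant: 70.56 + 4×19.6000 = 148.9600, √148.9600 = 12.2049
μ ≥ (8.4 + 12.2049)/2 = 10.3025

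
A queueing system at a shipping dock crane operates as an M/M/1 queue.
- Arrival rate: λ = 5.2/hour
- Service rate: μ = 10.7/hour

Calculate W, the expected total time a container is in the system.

First, compute utilization: ρ = λ/μ = 5.2/10.7 = 0.4860
For M/M/1: W = 1/(μ-λ)
W = 1/(10.7-5.2) = 1/5.50
W = 0.1818 hours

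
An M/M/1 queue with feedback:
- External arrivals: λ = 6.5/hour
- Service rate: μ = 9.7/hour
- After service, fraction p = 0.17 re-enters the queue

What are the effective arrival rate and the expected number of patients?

Effective arrival rate: λ_eff = λ/(1-p) = 6.5/(1-0.17) = 6.5/0.83 = 7.8313
ρ = λ_eff/μ = 7.8313/9.7 = 0.80735
L = ρ/(1-ρ) = 0.80735/(1-0.80735) = 4.1908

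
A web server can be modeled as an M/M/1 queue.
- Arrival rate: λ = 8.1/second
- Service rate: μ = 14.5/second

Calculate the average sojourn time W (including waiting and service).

First, compute utilization: ρ = λ/μ = 8.1/14.5 = 0.5586
For M/M/1: W = 1/(μ-λ)
W = 1/(14.5-8.1) = 1/6.40
W = 0.1562 seconds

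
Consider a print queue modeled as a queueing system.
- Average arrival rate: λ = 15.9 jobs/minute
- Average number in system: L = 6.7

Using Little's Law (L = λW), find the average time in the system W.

Little's Law: L = λW, so W = L/λ
W = 6.7/15.9 = 0.4214 minutes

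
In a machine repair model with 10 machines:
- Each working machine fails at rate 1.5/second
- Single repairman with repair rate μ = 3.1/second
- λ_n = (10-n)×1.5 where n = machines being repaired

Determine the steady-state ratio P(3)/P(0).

P(3)/P(0) = ∏_{i=0}^{3-1} λ_i/μ_{i+1}
= (10-0)×1.5/3.1 × (10-1)×1.5/3.1 × (10-2)×1.5/3.1
= 81.5683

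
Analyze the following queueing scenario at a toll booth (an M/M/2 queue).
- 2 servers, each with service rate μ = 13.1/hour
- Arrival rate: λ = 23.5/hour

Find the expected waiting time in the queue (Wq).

Traffic intensity: ρ = λ/(cμ) = 23.5/(2×13.1) = 0.8969
Since ρ = 0.8969 < 1, system is stable.
Offered load a = λ/μ = cρ = 23.5/13.1 = 1.7939
P₀ = [ Σₙ₌₀^1 aⁿ/n! + a^2/(2!(1-ρ)) ]⁻¹
Σ = a^0/0! + a^1/1! = 1.0000 + 1.7939 = 2.7939
a^2/(2!(1-ρ)) = 3.218053/(2 × 0.1030534) = 15.6135
P₀ = 1/(2.7939 + 15.6135) = 0.05433
Lq = P₀·a^2·ρ / (2!(1-ρ)²) = 0.05432596 × 3.218053 × 0.8969466 / (2 × 0.01062001) = 7.3826
Wq = Lq/λ = 7.3826/23.5 = 0.3142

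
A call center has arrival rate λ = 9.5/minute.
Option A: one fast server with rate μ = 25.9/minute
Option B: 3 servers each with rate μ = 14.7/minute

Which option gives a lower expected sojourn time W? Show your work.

Option A: single server μ = 25.9 (M/M/1)
  ρ_A = 9.5/25.9 = 0.3668
  W_A = 1/(μ-λ) = 1/(25.9-9.5) = 1/16.40 = 0.06098

Option B: 3 servers μ = 14.7 (M/M/3)
  ρ_B = λ/(cμ) = 9.5/(3×14.7) = 0.2154
  Offered load a = λ/μ = cρ = 9.5/14.7 = 0.6463
  P₀ = [ Σₙ₌₀^2 aⁿ/n! + a^3/(3!(1-ρ)) ]⁻¹
  Σ = a^0/0! + a^1/1! + a^2/2! = 1.0000 + 0.6463 + 0.2088 = 1.8551
  a^3/(3!(1-ρ)) = 0.26991/(6 × 0.78458) = 0.05734
  P₀ = 1/(1.8551 + 0.05734) = 0.5229
  Lq = P₀·a^3·ρ / (3!(1-ρ)²) = 0.52290 × 0.26991 × 0.21542 / (6 × 0.61557) = 0.008232
  Wq_B = Lq/λ = 0.00823179/9.5 = 0.00086650
  W_B = Wq_B + 1/μ = 0.00086650 + 0.068027 = 0.06889

Since W_A = 0.06098 < W_B = 0.06889, Option A (single fast server) has the shorter time in system.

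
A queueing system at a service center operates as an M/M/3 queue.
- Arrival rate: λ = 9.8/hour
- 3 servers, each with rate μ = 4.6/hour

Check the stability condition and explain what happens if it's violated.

Stability requires ρ = λ/(cμ) < 1
ρ = 9.8/(3 × 4.6) = 9.8/13.80 = 0.7101
Since 0.7101 < 1, the system is STABLE.
The servers are busy 71.01% of the time.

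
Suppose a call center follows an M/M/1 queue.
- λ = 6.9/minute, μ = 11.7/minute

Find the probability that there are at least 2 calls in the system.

ρ = λ/μ = 6.9/11.7 = 0.58974
P(N ≥ n) = ρⁿ
P(N ≥ 2) = 0.58974^2
P(N ≥ 2) = 0.3478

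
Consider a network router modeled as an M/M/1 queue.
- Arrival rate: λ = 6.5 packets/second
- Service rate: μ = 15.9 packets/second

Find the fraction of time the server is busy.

Server utilization: ρ = λ/μ
ρ = 6.5/15.9 = 0.4088
The server is busy 40.88% of the time.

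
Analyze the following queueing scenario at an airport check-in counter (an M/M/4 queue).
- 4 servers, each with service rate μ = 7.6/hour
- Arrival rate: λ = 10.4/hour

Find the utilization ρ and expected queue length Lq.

Traffic intensity: ρ = λ/(cμ) = 10.4/(4×7.6) = 0.3421
Since ρ = 0.3421 < 1, system is stable.
Offered load a = λ/μ = cρ = 10.4/7.6 = 1.3684
P₀ = [ Σₙ₌₀^3 aⁿ/n! + a^4/(4!(1-ρ)) ]⁻¹
Σ = a^0/0! + a^1/1! + a^2/2! + a^3/3! = 1.0000 + 1.3684 + 0.9363 + 0.4271 = 3.7318
a^4/(4!(1-ρ)) = 3.5065/(24 × 0.6579) = 0.2221
P₀ = 1/(3.7318 + 0.2221) = 0.2529
Lq = P₀·a^4·ρ / (4!(1-ρ)²) = 0.2529 × 3.5065 × 0.3421 / (24 × 0.4328) = 0.02921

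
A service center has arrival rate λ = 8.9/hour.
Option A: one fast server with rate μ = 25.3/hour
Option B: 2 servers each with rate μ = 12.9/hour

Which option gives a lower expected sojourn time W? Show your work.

Option A: single server μ = 25.3 (M/M/1)
  ρ_A = 8.9/25.3 = 0.3518
  W_A = 1/(μ-λ) = 1/(25.3-8.9) = 1/16.40 = 0.06098

Option B: 2 servers μ = 12.9 (M/M/2)
  ρ_B = λ/(cμ) = 8.9/(2×12.9) = 0.3450
  Offered load a = λ/μ = cρ = 8.9/12.9 = 0.6899
  P₀ = [ Σₙ₌₀^1 aⁿ/n! + a^2/(2!(1-ρ)) ]⁻¹
  Σ = a^0/0! + a^1/1! = 1.0000 + 0.6899 = 1.6899
  a^2/(2!(1-ρ)) = 0.47599/(2 × 0.65504) = 0.3633
  P₀ = 1/(1.6899 + 0.3633) = 0.4870
  Lq = P₀·a^2·ρ / (2!(1-ρ)²) = 0.4870 × 0.4760 × 0.3450 / (2 × 0.4291) = 0.09319
  Wq_B = Lq/λ = 0.09319/8.9 = 0.01047
  W_B = Wq_B + 1/μ = 0.01047 + 0.07752 = 0.08799

Since W_A = 0.06098 < W_B = 0.08799, Option A (single fast server) has the shorter time in system.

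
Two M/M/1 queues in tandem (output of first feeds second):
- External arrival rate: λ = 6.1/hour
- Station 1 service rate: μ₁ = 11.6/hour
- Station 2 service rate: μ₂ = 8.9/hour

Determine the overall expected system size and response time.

By Jackson's theorem, each station behaves as independent M/M/1.
Station 1: ρ₁ = 6.1/11.6 = 0.5259, L₁ = ρ₁/(1-ρ₁) = λ/(μ₁-λ) = 6.1/5.50 = 1.1091
Station 2: ρ₂ = 6.1/8.9 = 0.6854, L₂ = ρ₂/(1-ρ₂) = λ/(μ₂-λ) = 6.1/2.80 = 2.1786
Total: L = L₁ + L₂ = 1.1091 + 2.1786 = 3.2877
W = L/λ = 3.2877/6.1 = 0.5390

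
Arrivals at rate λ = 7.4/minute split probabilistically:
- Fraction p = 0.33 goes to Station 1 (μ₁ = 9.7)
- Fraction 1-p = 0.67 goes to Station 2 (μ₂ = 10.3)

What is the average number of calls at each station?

Effective rates: λ₁ = 7.4×0.33 = 2.442, λ₂ = 7.4×0.67 = 4.958
Station 1: ρ₁ = 2.442/9.7 = 0.2518, L₁ = ρ₁/(1-ρ₁) = 0.2518/(1-0.2518) = 0.3365
Station 2: ρ₂ = 4.958/10.3 = 0.48136, L₂ = ρ₂/(1-ρ₂) = 0.48136/(1-0.48136) = 0.9281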